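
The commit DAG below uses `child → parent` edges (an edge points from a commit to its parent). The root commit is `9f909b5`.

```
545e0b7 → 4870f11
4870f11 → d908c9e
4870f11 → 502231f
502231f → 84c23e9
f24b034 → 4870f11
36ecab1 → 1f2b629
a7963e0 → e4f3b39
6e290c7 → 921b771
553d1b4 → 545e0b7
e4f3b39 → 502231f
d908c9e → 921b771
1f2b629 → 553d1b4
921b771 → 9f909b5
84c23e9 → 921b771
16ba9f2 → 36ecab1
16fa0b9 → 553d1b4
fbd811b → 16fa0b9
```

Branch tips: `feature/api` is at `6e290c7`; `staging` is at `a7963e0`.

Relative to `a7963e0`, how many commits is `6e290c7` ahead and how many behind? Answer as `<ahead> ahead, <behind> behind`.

Reachable from 6e290c7: {6e290c7, 921b771, 9f909b5}.
Reachable from a7963e0: {502231f, 84c23e9, 921b771, 9f909b5, a7963e0, e4f3b39}.
Only in 6e290c7's history (ahead): {6e290c7} — 1.
Only in a7963e0's history (behind): {502231f, 84c23e9, a7963e0, e4f3b39} — 4.

1 ahead, 4 behind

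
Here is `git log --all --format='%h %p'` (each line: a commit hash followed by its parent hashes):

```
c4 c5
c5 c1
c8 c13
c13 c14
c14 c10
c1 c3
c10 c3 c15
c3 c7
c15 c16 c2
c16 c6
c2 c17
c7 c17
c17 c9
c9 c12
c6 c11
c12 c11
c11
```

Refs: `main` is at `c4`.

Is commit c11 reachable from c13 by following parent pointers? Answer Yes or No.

Yes

Ancestors of c13 (commits reachable by following parents): {c10, c11, c12, c13, c14, c15, c16, c17, c2, c3, c6, c7, c9}.
c11 is in that set, so it is an ancestor of c13.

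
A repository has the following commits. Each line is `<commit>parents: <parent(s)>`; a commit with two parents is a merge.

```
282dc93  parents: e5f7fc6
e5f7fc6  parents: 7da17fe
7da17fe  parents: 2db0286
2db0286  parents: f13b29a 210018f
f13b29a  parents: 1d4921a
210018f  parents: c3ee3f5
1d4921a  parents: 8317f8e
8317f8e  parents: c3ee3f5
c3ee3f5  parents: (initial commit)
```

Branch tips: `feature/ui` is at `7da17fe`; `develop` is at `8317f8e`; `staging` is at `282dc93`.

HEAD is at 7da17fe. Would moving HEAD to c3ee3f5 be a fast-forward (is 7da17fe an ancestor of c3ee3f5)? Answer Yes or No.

No

A fast-forward from 7da17fe to c3ee3f5 is possible iff 7da17fe is an ancestor of c3ee3f5.
Ancestors of c3ee3f5: {c3ee3f5}.
7da17fe is not among them, so fast-forward is not possible.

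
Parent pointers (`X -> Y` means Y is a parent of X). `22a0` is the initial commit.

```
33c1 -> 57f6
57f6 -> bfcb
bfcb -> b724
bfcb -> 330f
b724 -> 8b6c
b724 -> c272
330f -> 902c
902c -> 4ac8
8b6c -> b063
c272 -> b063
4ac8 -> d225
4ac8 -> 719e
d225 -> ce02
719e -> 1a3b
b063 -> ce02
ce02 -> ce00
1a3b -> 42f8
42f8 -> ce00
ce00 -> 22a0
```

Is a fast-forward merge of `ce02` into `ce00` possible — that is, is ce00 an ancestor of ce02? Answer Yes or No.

A fast-forward from ce00 to ce02 is possible iff ce00 is an ancestor of ce02.
Ancestors of ce02: {22a0, ce00, ce02}.
ce00 is among them, so fast-forward is possible.

Yes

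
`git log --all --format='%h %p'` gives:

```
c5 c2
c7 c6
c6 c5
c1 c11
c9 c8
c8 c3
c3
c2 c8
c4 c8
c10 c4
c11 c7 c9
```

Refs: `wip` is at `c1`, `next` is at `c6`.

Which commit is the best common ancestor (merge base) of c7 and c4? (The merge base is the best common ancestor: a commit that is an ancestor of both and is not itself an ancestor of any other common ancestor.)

c8

Ancestors of c7: {c2, c3, c5, c6, c7, c8}.
Ancestors of c4: {c3, c4, c8}.
Common ancestors: {c3, c8}.
Among these, c8 is not an ancestor of any other common ancestor — it is the merge base.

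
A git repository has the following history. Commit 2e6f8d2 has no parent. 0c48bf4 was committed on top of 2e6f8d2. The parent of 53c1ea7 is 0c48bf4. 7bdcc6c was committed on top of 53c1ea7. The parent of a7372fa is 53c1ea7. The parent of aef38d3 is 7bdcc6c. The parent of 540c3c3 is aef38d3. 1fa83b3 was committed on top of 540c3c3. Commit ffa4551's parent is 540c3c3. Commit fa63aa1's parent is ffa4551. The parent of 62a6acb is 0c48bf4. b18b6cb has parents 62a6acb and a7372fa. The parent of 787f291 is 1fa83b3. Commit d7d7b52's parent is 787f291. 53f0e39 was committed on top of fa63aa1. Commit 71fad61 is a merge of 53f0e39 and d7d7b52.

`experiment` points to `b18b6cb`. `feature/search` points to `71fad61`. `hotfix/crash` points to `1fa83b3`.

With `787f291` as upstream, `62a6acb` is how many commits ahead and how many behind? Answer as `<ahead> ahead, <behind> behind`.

1 ahead, 6 behind

Reachable from 62a6acb: {0c48bf4, 2e6f8d2, 62a6acb}.
Reachable from 787f291: {0c48bf4, 1fa83b3, 2e6f8d2, 53c1ea7, 540c3c3, 787f291, 7bdcc6c, aef38d3}.
Only in 62a6acb's history (ahead): {62a6acb} — 1.
Only in 787f291's history (behind): {1fa83b3, 53c1ea7, 540c3c3, 787f291, 7bdcc6c, aef38d3} — 6.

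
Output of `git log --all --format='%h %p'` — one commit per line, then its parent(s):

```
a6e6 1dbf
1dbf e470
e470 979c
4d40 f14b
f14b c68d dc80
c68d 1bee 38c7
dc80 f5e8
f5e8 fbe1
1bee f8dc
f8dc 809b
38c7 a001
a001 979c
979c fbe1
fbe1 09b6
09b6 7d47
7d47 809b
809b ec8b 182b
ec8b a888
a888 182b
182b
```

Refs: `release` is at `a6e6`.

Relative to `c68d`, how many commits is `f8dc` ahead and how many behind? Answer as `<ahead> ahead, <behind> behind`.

Reachable from f8dc: {182b, 809b, a888, ec8b, f8dc}.
Reachable from c68d: {09b6, 182b, 1bee, 38c7, 7d47, 809b, 979c, a001, a888, c68d, ec8b, f8dc, fbe1}.
Only in f8dc's history (ahead): {} — 0.
Only in c68d's history (behind): {09b6, 1bee, 38c7, 7d47, 979c, a001, c68d, fbe1} — 8.

0 ahead, 8 behind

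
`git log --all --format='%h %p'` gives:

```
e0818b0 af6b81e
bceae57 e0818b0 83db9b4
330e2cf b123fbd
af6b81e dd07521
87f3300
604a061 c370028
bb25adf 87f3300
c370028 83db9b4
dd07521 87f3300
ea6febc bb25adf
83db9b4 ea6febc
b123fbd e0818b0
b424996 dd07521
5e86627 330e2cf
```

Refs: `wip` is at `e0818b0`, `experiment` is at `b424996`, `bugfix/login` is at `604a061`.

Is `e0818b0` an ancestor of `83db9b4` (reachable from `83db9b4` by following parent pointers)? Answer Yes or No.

No

Ancestors of 83db9b4: {83db9b4, 87f3300, bb25adf, ea6febc}.
e0818b0 is not in that set, so it is not an ancestor of 83db9b4.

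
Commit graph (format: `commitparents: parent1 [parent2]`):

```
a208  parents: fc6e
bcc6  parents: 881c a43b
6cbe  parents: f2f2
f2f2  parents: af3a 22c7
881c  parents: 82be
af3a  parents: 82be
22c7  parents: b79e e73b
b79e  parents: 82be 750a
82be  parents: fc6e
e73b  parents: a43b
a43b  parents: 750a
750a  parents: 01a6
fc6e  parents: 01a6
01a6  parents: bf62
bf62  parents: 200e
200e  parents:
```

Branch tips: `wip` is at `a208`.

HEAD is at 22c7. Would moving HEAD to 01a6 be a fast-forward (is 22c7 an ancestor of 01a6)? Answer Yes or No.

No

A fast-forward from 22c7 to 01a6 is possible iff 22c7 is an ancestor of 01a6.
Ancestors of 01a6: {01a6, 200e, bf62}.
22c7 is not among them, so fast-forward is not possible.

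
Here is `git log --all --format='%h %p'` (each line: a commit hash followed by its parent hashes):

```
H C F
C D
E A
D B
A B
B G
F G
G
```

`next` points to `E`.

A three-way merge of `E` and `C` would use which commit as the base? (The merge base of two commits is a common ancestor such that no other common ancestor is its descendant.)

Ancestors of E: {A, B, E, G}.
Ancestors of C: {B, C, D, G}.
Common ancestors: {B, G}.
Among these, B is not an ancestor of any other common ancestor — it is the merge base.

B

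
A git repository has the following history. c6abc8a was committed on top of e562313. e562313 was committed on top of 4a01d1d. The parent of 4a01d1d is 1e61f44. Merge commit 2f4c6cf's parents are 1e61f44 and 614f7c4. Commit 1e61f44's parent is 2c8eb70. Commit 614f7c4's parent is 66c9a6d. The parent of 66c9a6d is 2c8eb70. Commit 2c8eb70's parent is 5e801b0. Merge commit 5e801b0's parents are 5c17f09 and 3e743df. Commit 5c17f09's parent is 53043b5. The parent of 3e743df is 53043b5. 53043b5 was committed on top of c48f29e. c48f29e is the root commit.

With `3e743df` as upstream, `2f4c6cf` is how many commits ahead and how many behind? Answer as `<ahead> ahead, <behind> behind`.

Reachable from 2f4c6cf: {1e61f44, 2c8eb70, 2f4c6cf, 3e743df, 53043b5, 5c17f09, 5e801b0, 614f7c4, 66c9a6d, c48f29e}.
Reachable from 3e743df: {3e743df, 53043b5, c48f29e}.
Only in 2f4c6cf's history (ahead): {1e61f44, 2c8eb70, 2f4c6cf, 5c17f09, 5e801b0, 614f7c4, 66c9a6d} — 7.
Only in 3e743df's history (behind): {} — 0.

7 ahead, 0 behind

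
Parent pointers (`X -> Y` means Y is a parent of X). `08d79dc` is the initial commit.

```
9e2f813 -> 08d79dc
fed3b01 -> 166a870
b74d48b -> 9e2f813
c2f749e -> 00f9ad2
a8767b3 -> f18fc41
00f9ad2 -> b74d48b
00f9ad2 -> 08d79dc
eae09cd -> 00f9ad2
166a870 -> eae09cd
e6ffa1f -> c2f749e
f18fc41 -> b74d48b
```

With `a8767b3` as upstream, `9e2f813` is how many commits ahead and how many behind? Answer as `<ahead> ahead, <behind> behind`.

Reachable from 9e2f813: {08d79dc, 9e2f813}.
Reachable from a8767b3: {08d79dc, 9e2f813, a8767b3, b74d48b, f18fc41}.
Only in 9e2f813's history (ahead): {} — 0.
Only in a8767b3's history (behind): {a8767b3, b74d48b, f18fc41} — 3.

0 ahead, 3 behind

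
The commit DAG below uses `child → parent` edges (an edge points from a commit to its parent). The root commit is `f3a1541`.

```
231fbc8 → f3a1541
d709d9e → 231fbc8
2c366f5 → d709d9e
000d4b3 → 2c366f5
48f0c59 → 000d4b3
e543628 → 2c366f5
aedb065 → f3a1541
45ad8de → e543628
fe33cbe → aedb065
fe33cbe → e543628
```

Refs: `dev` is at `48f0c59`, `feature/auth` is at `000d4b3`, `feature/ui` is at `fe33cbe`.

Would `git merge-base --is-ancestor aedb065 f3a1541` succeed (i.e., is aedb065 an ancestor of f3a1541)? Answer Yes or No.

No

Ancestors of f3a1541: {f3a1541}.
aedb065 is not in that set, so it is not an ancestor of f3a1541.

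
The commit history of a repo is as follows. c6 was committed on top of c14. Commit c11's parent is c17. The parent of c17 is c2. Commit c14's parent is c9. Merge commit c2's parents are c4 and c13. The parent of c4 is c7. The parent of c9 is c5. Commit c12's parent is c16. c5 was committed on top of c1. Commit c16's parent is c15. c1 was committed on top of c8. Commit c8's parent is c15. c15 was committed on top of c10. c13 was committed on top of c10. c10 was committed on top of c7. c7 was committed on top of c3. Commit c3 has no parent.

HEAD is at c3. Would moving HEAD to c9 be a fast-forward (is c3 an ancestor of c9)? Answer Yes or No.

Yes

A fast-forward from c3 to c9 is possible iff c3 is an ancestor of c9.
Ancestors of c9: {c1, c10, c15, c3, c5, c7, c8, c9}.
c3 is among them, so fast-forward is possible.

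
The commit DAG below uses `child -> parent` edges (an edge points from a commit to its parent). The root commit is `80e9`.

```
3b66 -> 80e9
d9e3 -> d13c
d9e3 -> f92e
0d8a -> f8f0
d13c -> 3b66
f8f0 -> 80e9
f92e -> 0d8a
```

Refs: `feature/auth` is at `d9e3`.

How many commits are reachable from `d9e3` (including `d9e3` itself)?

7

Walking parent pointers from d9e3: reachable set = {0d8a, 3b66, 80e9, d13c, d9e3, f8f0, f92e}.
That is 7 commits.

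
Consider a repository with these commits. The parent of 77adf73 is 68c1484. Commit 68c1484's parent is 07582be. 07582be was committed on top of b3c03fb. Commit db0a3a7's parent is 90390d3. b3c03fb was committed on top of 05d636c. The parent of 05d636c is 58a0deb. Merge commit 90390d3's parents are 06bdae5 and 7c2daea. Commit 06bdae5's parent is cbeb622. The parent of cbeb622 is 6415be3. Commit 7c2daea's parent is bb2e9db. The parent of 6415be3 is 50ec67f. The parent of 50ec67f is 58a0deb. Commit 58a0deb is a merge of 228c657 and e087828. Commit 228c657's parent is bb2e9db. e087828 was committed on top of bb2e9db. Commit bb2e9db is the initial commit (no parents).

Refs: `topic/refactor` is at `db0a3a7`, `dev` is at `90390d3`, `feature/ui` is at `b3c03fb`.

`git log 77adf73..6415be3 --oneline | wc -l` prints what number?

2

Reachable from 6415be3: {228c657, 50ec67f, 58a0deb, 6415be3, bb2e9db, e087828}.
Reachable from 77adf73: {05d636c, 07582be, 228c657, 58a0deb, 68c1484, 77adf73, b3c03fb, bb2e9db, e087828}.
In 6415be3's history but not 77adf73's: {50ec67f, 6415be3} — 2 commits.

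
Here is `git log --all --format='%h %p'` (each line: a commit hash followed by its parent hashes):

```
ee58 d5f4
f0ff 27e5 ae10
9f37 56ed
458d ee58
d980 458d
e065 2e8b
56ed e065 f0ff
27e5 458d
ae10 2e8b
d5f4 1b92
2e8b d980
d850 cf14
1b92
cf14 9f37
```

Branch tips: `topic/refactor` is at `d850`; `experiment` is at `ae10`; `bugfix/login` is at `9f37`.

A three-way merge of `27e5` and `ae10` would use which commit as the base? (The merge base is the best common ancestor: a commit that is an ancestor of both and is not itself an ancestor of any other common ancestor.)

458d

Ancestors of 27e5: {1b92, 27e5, 458d, d5f4, ee58}.
Ancestors of ae10: {1b92, 2e8b, 458d, ae10, d5f4, d980, ee58}.
Common ancestors: {1b92, 458d, d5f4, ee58}.
Among these, 458d is not an ancestor of any other common ancestor — it is the merge base.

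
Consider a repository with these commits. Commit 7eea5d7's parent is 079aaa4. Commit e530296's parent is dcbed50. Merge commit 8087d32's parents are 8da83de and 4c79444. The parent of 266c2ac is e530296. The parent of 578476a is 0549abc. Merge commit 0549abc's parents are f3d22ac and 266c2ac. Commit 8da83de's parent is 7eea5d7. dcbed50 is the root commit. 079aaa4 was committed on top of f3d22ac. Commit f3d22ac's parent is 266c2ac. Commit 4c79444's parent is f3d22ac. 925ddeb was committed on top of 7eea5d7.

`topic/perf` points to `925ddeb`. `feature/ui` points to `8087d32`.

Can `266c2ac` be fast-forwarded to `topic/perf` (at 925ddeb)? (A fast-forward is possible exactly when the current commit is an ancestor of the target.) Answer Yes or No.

Yes

A fast-forward from 266c2ac to 925ddeb is possible iff 266c2ac is an ancestor of 925ddeb.
Ancestors of 925ddeb: {079aaa4, 266c2ac, 7eea5d7, 925ddeb, dcbed50, e530296, f3d22ac}.
266c2ac is among them, so fast-forward is possible.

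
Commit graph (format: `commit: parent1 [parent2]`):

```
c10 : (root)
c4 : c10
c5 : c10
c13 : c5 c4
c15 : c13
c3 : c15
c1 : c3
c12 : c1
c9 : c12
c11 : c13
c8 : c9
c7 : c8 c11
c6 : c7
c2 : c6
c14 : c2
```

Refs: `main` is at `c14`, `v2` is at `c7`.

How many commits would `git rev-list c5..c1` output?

Reachable from c1: {c1, c10, c13, c15, c3, c4, c5}.
Reachable from c5: {c10, c5}.
In c1's history but not c5's: {c1, c13, c15, c3, c4} — 5 commits.

5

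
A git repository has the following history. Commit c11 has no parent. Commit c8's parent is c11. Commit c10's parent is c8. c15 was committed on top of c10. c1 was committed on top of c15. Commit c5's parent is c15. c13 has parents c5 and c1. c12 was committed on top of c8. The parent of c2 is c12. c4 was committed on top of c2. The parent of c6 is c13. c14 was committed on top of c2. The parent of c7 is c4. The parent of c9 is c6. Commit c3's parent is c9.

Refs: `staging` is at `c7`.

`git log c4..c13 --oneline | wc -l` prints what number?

5

Reachable from c13: {c1, c10, c11, c13, c15, c5, c8}.
Reachable from c4: {c11, c12, c2, c4, c8}.
In c13's history but not c4's: {c1, c10, c13, c15, c5} — 5 commits.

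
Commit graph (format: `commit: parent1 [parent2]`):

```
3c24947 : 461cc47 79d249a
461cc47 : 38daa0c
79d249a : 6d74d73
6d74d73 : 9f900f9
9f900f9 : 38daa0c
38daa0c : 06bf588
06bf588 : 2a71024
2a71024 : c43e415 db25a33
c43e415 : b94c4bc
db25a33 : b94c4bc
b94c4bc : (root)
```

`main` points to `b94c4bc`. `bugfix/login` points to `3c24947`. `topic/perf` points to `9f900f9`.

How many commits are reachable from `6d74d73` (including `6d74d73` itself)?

Walking parent pointers from 6d74d73: reachable set = {06bf588, 2a71024, 38daa0c, 6d74d73, 9f900f9, b94c4bc, c43e415, db25a33}.
That is 8 commits.

8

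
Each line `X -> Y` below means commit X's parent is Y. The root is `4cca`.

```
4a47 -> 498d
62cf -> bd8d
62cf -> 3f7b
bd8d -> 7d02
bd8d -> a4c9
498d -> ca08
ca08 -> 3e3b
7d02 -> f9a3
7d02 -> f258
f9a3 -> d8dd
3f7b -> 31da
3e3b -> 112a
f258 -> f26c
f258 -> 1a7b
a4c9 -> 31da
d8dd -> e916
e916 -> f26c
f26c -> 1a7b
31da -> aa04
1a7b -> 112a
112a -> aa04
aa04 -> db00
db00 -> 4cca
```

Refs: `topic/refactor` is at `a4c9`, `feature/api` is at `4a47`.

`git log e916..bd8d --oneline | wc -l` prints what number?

7

Reachable from bd8d: {112a, 1a7b, 31da, 4cca, 7d02, a4c9, aa04, bd8d, d8dd, db00, e916, f258, f26c, f9a3}.
Reachable from e916: {112a, 1a7b, 4cca, aa04, db00, e916, f26c}.
In bd8d's history but not e916's: {31da, 7d02, a4c9, bd8d, d8dd, f258, f9a3} — 7 commits.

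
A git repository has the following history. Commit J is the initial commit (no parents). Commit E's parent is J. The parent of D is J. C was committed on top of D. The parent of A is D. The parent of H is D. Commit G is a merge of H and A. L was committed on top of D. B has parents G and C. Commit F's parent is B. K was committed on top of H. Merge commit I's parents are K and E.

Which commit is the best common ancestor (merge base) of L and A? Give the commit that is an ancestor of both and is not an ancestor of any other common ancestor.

D

Ancestors of L: {D, J, L}.
Ancestors of A: {A, D, J}.
Common ancestors: {D, J}.
Among these, D is not an ancestor of any other common ancestor — it is the merge base.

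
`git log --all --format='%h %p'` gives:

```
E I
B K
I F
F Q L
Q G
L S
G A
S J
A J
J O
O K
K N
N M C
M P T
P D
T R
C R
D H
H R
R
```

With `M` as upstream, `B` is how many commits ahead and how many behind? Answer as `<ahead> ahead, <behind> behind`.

Reachable from B: {B, C, D, H, K, M, N, P, R, T}.
Reachable from M: {D, H, M, P, R, T}.
Only in B's history (ahead): {B, C, K, N} — 4.
Only in M's history (behind): {} — 0.

4 ahead, 0 behind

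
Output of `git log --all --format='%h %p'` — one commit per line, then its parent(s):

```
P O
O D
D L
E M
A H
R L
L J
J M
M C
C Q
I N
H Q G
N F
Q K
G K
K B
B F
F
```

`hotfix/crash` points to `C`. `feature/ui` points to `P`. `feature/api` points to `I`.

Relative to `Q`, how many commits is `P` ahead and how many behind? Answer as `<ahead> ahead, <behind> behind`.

7 ahead, 0 behind

Reachable from P: {B, C, D, F, J, K, L, M, O, P, Q}.
Reachable from Q: {B, F, K, Q}.
Only in P's history (ahead): {C, D, J, L, M, O, P} — 7.
Only in Q's history (behind): {} — 0.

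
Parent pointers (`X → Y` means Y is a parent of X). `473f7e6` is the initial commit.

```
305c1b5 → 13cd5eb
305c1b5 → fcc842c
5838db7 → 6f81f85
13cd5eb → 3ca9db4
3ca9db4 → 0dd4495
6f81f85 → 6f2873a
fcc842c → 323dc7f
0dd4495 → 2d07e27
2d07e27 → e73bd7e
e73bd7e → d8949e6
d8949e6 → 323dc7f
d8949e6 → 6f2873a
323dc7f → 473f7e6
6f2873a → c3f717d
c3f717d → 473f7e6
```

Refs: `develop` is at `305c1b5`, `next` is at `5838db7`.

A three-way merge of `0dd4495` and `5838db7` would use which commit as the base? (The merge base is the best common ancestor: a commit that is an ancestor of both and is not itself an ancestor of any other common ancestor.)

6f2873a

Ancestors of 0dd4495: {0dd4495, 2d07e27, 323dc7f, 473f7e6, 6f2873a, c3f717d, d8949e6, e73bd7e}.
Ancestors of 5838db7: {473f7e6, 5838db7, 6f2873a, 6f81f85, c3f717d}.
Common ancestors: {473f7e6, 6f2873a, c3f717d}.
Among these, 6f2873a is not an ancestor of any other common ancestor — it is the merge base.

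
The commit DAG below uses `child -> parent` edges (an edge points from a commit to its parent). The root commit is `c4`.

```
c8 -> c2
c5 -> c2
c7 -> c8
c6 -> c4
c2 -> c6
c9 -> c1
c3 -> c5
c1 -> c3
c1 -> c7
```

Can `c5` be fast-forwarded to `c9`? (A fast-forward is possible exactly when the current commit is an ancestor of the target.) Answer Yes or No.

Yes

A fast-forward from c5 to c9 is possible iff c5 is an ancestor of c9.
Ancestors of c9: {c1, c2, c3, c4, c5, c6, c7, c8, c9}.
c5 is among them, so fast-forward is possible.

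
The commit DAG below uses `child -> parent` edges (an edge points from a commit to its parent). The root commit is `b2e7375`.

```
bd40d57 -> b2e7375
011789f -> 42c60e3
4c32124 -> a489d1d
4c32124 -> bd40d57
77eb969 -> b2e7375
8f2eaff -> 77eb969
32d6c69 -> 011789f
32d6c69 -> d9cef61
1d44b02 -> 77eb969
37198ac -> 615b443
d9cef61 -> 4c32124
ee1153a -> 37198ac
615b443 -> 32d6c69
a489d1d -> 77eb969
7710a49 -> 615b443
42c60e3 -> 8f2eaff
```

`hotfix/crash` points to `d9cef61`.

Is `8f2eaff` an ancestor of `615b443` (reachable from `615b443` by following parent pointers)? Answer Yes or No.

Ancestors of 615b443 (commits reachable by following parents): {011789f, 32d6c69, 42c60e3, 4c32124, 615b443, 77eb969, 8f2eaff, a489d1d, b2e7375, bd40d57, d9cef61}.
8f2eaff is in that set, so it is an ancestor of 615b443.

Yes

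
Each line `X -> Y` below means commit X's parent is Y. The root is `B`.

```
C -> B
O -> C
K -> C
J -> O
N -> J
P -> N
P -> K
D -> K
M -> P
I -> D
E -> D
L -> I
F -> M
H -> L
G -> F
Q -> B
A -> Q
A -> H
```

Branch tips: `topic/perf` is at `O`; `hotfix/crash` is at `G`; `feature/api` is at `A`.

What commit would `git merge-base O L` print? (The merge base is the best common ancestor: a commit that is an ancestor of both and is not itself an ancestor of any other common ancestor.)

Ancestors of O: {B, C, O}.
Ancestors of L: {B, C, D, I, K, L}.
Common ancestors: {B, C}.
Among these, C is not an ancestor of any other common ancestor — it is the merge base.

C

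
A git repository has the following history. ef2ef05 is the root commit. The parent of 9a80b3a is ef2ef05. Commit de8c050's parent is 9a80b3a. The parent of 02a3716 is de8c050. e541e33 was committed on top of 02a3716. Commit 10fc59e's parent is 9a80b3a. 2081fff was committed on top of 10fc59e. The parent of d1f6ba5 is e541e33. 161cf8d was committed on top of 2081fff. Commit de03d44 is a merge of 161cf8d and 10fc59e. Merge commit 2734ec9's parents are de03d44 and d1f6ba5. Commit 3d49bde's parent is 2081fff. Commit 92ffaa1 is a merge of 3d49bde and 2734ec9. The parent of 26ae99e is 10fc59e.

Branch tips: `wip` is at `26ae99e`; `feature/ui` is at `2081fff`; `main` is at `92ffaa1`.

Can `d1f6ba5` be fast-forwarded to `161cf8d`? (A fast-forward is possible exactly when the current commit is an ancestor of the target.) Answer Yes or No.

No

A fast-forward from d1f6ba5 to 161cf8d is possible iff d1f6ba5 is an ancestor of 161cf8d.
Ancestors of 161cf8d: {10fc59e, 161cf8d, 2081fff, 9a80b3a, ef2ef05}.
d1f6ba5 is not among them, so fast-forward is not possible.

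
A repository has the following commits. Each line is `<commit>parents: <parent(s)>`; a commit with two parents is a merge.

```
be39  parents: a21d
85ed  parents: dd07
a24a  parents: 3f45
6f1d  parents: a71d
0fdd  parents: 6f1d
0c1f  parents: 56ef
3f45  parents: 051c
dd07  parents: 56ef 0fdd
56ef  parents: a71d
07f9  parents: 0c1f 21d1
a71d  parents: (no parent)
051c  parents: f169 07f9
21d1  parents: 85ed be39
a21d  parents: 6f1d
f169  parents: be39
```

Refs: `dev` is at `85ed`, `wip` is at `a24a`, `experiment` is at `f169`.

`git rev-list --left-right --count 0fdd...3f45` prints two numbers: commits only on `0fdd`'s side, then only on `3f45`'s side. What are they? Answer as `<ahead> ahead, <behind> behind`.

0 ahead, 11 behind

Reachable from 0fdd: {0fdd, 6f1d, a71d}.
Reachable from 3f45: {051c, 07f9, 0c1f, 0fdd, 21d1, 3f45, 56ef, 6f1d, 85ed, a21d, a71d, be39, dd07, f169}.
Only in 0fdd's history (ahead): {} — 0.
Only in 3f45's history (behind): {051c, 07f9, 0c1f, 21d1, 3f45, 56ef, 85ed, a21d, be39, dd07, f169} — 11.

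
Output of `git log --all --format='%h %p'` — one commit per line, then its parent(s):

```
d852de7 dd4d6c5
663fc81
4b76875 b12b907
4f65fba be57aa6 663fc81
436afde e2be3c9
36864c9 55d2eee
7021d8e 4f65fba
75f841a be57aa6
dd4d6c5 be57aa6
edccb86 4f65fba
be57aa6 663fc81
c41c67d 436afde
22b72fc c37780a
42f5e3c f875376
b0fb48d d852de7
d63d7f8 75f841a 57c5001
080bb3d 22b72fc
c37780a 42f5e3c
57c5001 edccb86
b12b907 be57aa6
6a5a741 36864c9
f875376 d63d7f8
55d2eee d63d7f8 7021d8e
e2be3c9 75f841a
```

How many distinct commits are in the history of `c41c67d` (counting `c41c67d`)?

6

Walking parent pointers from c41c67d: reachable set = {436afde, 663fc81, 75f841a, be57aa6, c41c67d, e2be3c9}.
That is 6 commits.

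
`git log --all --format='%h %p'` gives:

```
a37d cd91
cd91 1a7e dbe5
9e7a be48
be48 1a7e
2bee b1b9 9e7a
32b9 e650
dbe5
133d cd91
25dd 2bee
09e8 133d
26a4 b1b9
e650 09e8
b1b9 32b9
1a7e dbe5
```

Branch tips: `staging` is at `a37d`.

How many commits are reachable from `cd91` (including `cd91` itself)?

3

Walking parent pointers from cd91: reachable set = {1a7e, cd91, dbe5}.
That is 3 commits.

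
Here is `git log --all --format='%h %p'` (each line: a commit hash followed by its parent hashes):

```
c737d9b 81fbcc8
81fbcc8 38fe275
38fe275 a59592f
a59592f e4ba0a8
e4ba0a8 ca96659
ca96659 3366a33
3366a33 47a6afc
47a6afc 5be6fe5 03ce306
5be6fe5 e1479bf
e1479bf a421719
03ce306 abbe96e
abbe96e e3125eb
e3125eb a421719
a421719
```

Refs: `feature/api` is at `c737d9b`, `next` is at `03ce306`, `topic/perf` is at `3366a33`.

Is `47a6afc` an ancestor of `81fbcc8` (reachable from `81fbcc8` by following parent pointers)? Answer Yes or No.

Ancestors of 81fbcc8 (commits reachable by following parents): {03ce306, 3366a33, 38fe275, 47a6afc, 5be6fe5, 81fbcc8, a421719, a59592f, abbe96e, ca96659, e1479bf, e3125eb, e4ba0a8}.
47a6afc is in that set, so it is an ancestor of 81fbcc8.

Yes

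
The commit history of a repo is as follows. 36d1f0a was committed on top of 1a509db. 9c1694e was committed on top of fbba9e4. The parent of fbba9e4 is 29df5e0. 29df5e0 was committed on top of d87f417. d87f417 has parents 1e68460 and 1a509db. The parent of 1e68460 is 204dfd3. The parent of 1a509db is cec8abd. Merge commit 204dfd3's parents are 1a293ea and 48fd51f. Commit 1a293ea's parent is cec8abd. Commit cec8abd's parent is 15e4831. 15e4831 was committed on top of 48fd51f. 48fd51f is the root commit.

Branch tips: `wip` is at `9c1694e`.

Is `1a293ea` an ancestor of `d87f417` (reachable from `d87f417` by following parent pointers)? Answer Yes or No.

Yes

Ancestors of d87f417 (commits reachable by following parents): {15e4831, 1a293ea, 1a509db, 1e68460, 204dfd3, 48fd51f, cec8abd, d87f417}.
1a293ea is in that set, so it is an ancestor of d87f417.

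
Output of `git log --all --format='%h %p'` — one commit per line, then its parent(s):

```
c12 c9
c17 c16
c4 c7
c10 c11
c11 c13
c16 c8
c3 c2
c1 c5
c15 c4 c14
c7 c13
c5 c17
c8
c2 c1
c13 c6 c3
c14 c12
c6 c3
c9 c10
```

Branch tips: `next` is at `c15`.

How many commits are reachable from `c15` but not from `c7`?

Reachable from c15: {c1, c10, c11, c12, c13, c14, c15, c16, c17, c2, c3, c4, c5, c6, c7, c8, c9}.
Reachable from c7: {c1, c13, c16, c17, c2, c3, c5, c6, c7, c8}.
In c15's history but not c7's: {c10, c11, c12, c14, c15, c4, c9} — 7 commits.

7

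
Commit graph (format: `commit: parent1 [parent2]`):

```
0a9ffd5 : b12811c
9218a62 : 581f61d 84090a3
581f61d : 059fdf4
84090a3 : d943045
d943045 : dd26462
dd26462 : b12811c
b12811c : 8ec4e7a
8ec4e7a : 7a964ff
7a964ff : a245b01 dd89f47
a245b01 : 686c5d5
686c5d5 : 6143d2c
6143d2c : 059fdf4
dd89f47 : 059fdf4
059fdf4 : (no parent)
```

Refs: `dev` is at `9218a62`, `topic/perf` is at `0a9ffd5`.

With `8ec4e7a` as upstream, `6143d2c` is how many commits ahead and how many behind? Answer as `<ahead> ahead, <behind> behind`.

Reachable from 6143d2c: {059fdf4, 6143d2c}.
Reachable from 8ec4e7a: {059fdf4, 6143d2c, 686c5d5, 7a964ff, 8ec4e7a, a245b01, dd89f47}.
Only in 6143d2c's history (ahead): {} — 0.
Only in 8ec4e7a's history (behind): {686c5d5, 7a964ff, 8ec4e7a, a245b01, dd89f47} — 5.

0 ahead, 5 behind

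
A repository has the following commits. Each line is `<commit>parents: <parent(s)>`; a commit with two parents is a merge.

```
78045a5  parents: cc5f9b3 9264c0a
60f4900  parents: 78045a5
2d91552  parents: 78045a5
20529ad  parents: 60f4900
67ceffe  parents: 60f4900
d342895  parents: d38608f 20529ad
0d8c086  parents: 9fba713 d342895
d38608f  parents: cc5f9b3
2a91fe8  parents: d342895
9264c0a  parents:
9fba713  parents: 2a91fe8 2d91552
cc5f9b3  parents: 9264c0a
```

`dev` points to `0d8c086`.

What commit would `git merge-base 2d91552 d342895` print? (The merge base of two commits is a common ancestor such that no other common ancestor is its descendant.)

Ancestors of 2d91552: {2d91552, 78045a5, 9264c0a, cc5f9b3}.
Ancestors of d342895: {20529ad, 60f4900, 78045a5, 9264c0a, cc5f9b3, d342895, d38608f}.
Common ancestors: {78045a5, 9264c0a, cc5f9b3}.
Among these, 78045a5 is not an ancestor of any other common ancestor — it is the merge base.

78045a5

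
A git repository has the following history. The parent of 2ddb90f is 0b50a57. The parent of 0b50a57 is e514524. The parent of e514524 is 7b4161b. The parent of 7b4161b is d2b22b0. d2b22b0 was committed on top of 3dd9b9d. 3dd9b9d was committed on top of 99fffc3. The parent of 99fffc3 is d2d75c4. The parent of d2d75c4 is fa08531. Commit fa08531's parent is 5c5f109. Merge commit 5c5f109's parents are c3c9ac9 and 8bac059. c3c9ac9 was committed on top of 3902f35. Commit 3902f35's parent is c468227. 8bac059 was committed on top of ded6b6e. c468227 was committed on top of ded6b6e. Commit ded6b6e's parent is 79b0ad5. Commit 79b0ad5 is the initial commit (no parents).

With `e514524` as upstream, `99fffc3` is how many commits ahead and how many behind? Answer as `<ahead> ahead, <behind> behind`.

Reachable from 99fffc3: {3902f35, 5c5f109, 79b0ad5, 8bac059, 99fffc3, c3c9ac9, c468227, d2d75c4, ded6b6e, fa08531}.
Reachable from e514524: {3902f35, 3dd9b9d, 5c5f109, 79b0ad5, 7b4161b, 8bac059, 99fffc3, c3c9ac9, c468227, d2b22b0, d2d75c4, ded6b6e, e514524, fa08531}.
Only in 99fffc3's history (ahead): {} — 0.
Only in e514524's history (behind): {3dd9b9d, 7b4161b, d2b22b0, e514524} — 4.

0 ahead, 4 behind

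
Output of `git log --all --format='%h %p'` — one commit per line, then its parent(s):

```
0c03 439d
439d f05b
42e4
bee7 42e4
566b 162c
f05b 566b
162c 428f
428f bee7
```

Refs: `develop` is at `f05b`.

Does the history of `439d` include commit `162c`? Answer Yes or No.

Ancestors of 439d (commits reachable by following parents): {162c, 428f, 42e4, 439d, 566b, bee7, f05b}.
162c is in that set, so it is an ancestor of 439d.

Yes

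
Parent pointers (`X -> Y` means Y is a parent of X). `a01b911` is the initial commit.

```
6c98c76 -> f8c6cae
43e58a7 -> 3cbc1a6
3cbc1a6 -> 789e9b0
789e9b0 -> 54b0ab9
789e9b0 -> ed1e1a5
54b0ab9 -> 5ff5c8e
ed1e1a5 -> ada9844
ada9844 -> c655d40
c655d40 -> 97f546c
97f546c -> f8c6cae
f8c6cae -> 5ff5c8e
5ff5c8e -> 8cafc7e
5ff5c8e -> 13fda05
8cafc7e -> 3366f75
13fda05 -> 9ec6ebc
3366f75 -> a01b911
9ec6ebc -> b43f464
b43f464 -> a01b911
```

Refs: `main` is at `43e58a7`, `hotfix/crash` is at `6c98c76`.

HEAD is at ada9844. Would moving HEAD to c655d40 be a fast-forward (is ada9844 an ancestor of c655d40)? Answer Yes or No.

A fast-forward from ada9844 to c655d40 is possible iff ada9844 is an ancestor of c655d40.
Ancestors of c655d40: {13fda05, 3366f75, 5ff5c8e, 8cafc7e, 97f546c, 9ec6ebc, a01b911, b43f464, c655d40, f8c6cae}.
ada9844 is not among them, so fast-forward is not possible.

No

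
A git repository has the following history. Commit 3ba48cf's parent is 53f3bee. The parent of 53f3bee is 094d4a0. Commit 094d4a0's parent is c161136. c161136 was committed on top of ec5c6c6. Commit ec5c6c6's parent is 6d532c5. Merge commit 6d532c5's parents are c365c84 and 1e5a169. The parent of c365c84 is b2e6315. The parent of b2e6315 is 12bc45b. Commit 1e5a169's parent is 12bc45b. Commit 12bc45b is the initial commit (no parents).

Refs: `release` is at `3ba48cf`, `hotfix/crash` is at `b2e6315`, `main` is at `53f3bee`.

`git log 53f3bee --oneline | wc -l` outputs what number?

Walking parent pointers from 53f3bee: reachable set = {094d4a0, 12bc45b, 1e5a169, 53f3bee, 6d532c5, b2e6315, c161136, c365c84, ec5c6c6}.
That is 9 commits.

9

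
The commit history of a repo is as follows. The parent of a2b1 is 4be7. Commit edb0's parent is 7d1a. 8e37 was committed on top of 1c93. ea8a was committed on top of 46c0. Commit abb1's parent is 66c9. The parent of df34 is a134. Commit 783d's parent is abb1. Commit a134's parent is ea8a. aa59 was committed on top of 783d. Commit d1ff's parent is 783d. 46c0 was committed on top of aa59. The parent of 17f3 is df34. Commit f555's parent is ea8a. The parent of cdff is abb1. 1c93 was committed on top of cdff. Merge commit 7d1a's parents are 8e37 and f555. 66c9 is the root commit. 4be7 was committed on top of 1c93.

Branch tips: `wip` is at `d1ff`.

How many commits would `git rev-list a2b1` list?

Walking parent pointers from a2b1: reachable set = {1c93, 4be7, 66c9, a2b1, abb1, cdff}.
That is 6 commits.

6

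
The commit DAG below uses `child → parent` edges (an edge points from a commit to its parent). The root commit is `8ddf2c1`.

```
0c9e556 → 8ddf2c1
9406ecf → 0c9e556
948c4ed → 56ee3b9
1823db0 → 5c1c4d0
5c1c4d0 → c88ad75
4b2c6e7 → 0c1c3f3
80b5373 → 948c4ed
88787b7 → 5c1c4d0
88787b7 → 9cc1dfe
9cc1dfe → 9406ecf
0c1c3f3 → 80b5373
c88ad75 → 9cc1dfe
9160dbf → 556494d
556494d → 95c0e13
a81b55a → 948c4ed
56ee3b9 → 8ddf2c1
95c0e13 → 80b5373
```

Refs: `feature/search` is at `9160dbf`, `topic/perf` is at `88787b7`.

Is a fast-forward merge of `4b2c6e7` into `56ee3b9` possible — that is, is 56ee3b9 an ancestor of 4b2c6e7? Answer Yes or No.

A fast-forward from 56ee3b9 to 4b2c6e7 is possible iff 56ee3b9 is an ancestor of 4b2c6e7.
Ancestors of 4b2c6e7: {0c1c3f3, 4b2c6e7, 56ee3b9, 80b5373, 8ddf2c1, 948c4ed}.
56ee3b9 is among them, so fast-forward is possible.

Yes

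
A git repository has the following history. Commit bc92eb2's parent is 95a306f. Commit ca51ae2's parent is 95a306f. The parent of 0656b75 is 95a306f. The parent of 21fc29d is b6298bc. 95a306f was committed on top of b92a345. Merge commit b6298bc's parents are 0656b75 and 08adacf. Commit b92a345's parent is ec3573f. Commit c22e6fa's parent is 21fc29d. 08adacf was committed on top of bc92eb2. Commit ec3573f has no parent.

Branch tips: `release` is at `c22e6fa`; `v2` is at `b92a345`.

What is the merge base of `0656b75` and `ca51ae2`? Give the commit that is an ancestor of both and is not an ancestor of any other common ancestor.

Ancestors of 0656b75: {0656b75, 95a306f, b92a345, ec3573f}.
Ancestors of ca51ae2: {95a306f, b92a345, ca51ae2, ec3573f}.
Common ancestors: {95a306f, b92a345, ec3573f}.
Among these, 95a306f is not an ancestor of any other common ancestor — it is the merge base.

95a306f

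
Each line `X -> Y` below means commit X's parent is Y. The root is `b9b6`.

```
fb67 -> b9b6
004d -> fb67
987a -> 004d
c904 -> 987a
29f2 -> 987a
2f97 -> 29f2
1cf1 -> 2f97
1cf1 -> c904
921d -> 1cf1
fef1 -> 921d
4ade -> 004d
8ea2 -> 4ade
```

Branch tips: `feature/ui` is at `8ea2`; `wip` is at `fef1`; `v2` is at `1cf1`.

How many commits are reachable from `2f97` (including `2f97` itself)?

6

Walking parent pointers from 2f97: reachable set = {004d, 29f2, 2f97, 987a, b9b6, fb67}.
That is 6 commits.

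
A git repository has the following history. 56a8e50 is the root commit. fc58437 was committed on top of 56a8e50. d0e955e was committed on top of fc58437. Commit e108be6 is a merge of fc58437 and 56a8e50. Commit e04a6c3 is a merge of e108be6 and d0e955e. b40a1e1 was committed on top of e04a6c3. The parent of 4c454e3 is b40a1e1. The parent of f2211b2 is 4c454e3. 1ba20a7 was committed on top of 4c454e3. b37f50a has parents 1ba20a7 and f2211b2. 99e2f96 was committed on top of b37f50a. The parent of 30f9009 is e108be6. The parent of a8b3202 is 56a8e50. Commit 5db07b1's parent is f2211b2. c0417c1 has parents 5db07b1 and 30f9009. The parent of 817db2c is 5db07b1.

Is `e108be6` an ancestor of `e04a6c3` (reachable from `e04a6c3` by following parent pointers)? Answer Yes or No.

Yes

Ancestors of e04a6c3 (commits reachable by following parents): {56a8e50, d0e955e, e04a6c3, e108be6, fc58437}.
e108be6 is in that set, so it is an ancestor of e04a6c3.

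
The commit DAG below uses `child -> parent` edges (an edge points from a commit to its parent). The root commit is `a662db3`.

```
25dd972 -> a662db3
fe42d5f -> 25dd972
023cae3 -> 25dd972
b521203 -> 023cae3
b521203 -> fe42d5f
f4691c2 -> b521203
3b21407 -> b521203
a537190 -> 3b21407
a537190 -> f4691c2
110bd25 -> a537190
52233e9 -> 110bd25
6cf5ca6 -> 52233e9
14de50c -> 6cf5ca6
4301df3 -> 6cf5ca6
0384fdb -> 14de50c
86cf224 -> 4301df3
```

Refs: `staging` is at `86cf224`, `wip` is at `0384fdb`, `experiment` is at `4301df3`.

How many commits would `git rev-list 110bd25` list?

9

Walking parent pointers from 110bd25: reachable set = {023cae3, 110bd25, 25dd972, 3b21407, a537190, a662db3, b521203, f4691c2, fe42d5f}.
That is 9 commits.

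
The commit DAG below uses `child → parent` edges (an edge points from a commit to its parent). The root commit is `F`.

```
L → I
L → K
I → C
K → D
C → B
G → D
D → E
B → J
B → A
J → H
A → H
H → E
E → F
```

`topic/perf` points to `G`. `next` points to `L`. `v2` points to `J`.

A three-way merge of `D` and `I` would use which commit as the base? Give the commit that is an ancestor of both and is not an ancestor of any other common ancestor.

E

Ancestors of D: {D, E, F}.
Ancestors of I: {A, B, C, E, F, H, I, J}.
Common ancestors: {E, F}.
Among these, E is not an ancestor of any other common ancestor — it is the merge base.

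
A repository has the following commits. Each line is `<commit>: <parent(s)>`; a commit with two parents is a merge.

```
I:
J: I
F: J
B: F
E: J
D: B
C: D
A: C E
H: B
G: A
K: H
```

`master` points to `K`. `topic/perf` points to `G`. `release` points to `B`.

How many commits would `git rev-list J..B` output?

2

Reachable from B: {B, F, I, J}.
Reachable from J: {I, J}.
In B's history but not J's: {B, F} — 2 commits.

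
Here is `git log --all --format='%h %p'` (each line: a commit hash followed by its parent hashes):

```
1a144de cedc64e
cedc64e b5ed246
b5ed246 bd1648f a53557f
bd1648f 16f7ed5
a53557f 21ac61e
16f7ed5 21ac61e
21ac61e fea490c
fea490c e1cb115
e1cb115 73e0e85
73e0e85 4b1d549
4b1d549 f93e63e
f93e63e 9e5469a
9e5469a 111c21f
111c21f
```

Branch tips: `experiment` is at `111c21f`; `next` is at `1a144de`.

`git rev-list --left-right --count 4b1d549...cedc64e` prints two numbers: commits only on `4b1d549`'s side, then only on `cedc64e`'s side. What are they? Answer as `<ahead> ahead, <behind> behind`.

Reachable from 4b1d549: {111c21f, 4b1d549, 9e5469a, f93e63e}.
Reachable from cedc64e: {111c21f, 16f7ed5, 21ac61e, 4b1d549, 73e0e85, 9e5469a, a53557f, b5ed246, bd1648f, cedc64e, e1cb115, f93e63e, fea490c}.
Only in 4b1d549's history (ahead): {} — 0.
Only in cedc64e's history (behind): {16f7ed5, 21ac61e, 73e0e85, a53557f, b5ed246, bd1648f, cedc64e, e1cb115, fea490c} — 9.

0 ahead, 9 behind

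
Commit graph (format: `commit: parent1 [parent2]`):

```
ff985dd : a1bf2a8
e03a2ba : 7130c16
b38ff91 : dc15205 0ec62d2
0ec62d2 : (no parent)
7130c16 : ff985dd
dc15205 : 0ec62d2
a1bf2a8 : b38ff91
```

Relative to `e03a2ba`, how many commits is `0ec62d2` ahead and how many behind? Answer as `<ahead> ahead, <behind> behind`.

0 ahead, 6 behind

Reachable from 0ec62d2: {0ec62d2}.
Reachable from e03a2ba: {0ec62d2, 7130c16, a1bf2a8, b38ff91, dc15205, e03a2ba, ff985dd}.
Only in 0ec62d2's history (ahead): {} — 0.
Only in e03a2ba's history (behind): {7130c16, a1bf2a8, b38ff91, dc15205, e03a2ba, ff985dd} — 6.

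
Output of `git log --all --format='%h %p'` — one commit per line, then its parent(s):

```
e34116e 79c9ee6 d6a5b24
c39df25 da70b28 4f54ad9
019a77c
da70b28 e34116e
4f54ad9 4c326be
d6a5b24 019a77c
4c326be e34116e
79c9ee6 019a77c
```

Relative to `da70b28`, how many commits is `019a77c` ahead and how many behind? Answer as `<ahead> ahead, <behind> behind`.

Reachable from 019a77c: {019a77c}.
Reachable from da70b28: {019a77c, 79c9ee6, d6a5b24, da70b28, e34116e}.
Only in 019a77c's history (ahead): {} — 0.
Only in da70b28's history (behind): {79c9ee6, d6a5b24, da70b28, e34116e} — 4.

0 ahead, 4 behind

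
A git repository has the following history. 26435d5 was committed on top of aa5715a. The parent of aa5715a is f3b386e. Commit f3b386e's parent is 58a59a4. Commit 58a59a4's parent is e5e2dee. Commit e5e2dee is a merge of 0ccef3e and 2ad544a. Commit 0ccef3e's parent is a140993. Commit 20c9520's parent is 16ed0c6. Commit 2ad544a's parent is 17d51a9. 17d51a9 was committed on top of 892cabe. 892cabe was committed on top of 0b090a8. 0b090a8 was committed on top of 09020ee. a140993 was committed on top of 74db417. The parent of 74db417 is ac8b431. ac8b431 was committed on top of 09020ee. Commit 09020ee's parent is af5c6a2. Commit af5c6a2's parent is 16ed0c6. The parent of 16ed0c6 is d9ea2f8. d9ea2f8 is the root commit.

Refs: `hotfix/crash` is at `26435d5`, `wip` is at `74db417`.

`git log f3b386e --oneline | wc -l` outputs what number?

15

Walking parent pointers from f3b386e: reachable set = {09020ee, 0b090a8, 0ccef3e, 16ed0c6, 17d51a9, 2ad544a, 58a59a4, 74db417, 892cabe, a140993, ac8b431, af5c6a2, d9ea2f8, e5e2dee, f3b386e}.
That is 15 commits.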